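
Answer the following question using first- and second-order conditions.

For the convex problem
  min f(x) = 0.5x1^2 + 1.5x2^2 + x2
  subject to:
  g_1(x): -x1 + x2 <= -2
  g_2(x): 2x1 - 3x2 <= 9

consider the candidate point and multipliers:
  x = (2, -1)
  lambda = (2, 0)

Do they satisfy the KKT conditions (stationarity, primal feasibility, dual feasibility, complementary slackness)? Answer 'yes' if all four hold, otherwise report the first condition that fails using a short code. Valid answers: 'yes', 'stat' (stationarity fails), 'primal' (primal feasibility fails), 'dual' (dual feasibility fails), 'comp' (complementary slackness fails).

Gradient of f: grad f(x) = Q x + c = (2, -2)
Constraint values g_i(x) = a_i^T x - b_i:
  g_1((2, -1)) = -1
  g_2((2, -1)) = -2
Stationarity residual: grad f(x) + sum_i lambda_i a_i = (0, 0)
  -> stationarity OK
Primal feasibility (all g_i <= 0): OK
Dual feasibility (all lambda_i >= 0): OK
Complementary slackness (lambda_i * g_i(x) = 0 for all i): FAILS

Verdict: the first failing condition is complementary_slackness -> comp.

comp


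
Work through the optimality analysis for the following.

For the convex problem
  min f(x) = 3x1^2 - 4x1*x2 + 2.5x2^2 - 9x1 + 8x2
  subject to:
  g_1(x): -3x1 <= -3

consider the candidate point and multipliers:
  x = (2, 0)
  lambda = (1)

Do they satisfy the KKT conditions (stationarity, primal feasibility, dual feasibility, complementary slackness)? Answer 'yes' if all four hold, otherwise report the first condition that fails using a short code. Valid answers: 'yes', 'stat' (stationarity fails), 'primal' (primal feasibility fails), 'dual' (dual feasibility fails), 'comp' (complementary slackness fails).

Gradient of f: grad f(x) = Q x + c = (3, 0)
Constraint values g_i(x) = a_i^T x - b_i:
  g_1((2, 0)) = -3
Stationarity residual: grad f(x) + sum_i lambda_i a_i = (0, 0)
  -> stationarity OK
Primal feasibility (all g_i <= 0): OK
Dual feasibility (all lambda_i >= 0): OK
Complementary slackness (lambda_i * g_i(x) = 0 for all i): FAILS

Verdict: the first failing condition is complementary_slackness -> comp.

comp


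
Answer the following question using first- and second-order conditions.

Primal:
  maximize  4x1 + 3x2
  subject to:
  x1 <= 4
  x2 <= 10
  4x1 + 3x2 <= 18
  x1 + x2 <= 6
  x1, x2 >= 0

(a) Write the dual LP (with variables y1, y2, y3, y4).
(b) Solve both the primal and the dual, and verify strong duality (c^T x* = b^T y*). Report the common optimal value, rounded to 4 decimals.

The standard primal-dual pair for 'max c^T x s.t. A x <= b, x >= 0' is:
  Dual:  min b^T y  s.t.  A^T y >= c,  y >= 0.

So the dual LP is:
  minimize  4y1 + 10y2 + 18y3 + 6y4
  subject to:
    y1 + 4y3 + y4 >= 4
    y2 + 3y3 + y4 >= 3
    y1, y2, y3, y4 >= 0

Solving the primal: x* = (4, 0.6667).
  primal value c^T x* = 18.
Solving the dual: y* = (0, 0, 1, 0).
  dual value b^T y* = 18.
Strong duality: c^T x* = b^T y*. Confirmed.

18


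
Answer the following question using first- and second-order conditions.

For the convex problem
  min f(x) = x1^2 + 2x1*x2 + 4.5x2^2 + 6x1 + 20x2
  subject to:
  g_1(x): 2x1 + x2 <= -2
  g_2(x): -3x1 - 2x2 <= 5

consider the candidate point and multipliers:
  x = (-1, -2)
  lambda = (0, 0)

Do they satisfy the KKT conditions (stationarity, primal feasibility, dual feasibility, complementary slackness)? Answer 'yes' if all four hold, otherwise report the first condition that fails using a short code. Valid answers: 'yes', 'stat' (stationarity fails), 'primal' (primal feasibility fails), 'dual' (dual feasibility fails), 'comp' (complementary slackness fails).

Gradient of f: grad f(x) = Q x + c = (0, 0)
Constraint values g_i(x) = a_i^T x - b_i:
  g_1((-1, -2)) = -2
  g_2((-1, -2)) = 2
Stationarity residual: grad f(x) + sum_i lambda_i a_i = (0, 0)
  -> stationarity OK
Primal feasibility (all g_i <= 0): FAILS
Dual feasibility (all lambda_i >= 0): OK
Complementary slackness (lambda_i * g_i(x) = 0 for all i): OK

Verdict: the first failing condition is primal_feasibility -> primal.

primal


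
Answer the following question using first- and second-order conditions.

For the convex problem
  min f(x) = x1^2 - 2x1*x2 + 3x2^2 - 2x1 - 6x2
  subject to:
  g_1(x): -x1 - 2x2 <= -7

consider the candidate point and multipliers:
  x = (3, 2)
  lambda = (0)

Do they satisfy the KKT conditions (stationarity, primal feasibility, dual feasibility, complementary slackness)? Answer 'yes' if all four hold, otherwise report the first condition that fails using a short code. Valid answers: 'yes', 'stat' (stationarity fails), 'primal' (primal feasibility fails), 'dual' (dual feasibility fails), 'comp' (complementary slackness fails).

Gradient of f: grad f(x) = Q x + c = (0, 0)
Constraint values g_i(x) = a_i^T x - b_i:
  g_1((3, 2)) = 0
Stationarity residual: grad f(x) + sum_i lambda_i a_i = (0, 0)
  -> stationarity OK
Primal feasibility (all g_i <= 0): OK
Dual feasibility (all lambda_i >= 0): OK
Complementary slackness (lambda_i * g_i(x) = 0 for all i): OK

Verdict: yes, KKT holds.

yes


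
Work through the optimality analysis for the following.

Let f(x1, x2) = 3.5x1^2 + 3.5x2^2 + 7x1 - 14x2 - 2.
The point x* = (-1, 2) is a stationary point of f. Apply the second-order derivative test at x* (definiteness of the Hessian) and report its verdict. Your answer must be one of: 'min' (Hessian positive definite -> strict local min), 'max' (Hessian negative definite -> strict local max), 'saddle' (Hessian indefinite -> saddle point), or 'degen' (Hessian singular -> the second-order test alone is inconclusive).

Compute the Hessian H = grad^2 f:
  H = [[7, 0], [0, 7]]
Verify stationarity: grad f(x*) = H x* + g = (0, 0).
Eigenvalues of H: 7, 7.
Both eigenvalues > 0, so H is positive definite -> x* is a strict local min.

min


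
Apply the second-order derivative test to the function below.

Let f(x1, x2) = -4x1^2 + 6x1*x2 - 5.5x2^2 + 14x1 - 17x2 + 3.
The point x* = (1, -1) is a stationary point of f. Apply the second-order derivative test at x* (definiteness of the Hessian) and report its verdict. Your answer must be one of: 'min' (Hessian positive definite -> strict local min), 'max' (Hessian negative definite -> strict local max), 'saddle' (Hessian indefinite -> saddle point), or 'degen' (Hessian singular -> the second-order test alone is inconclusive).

Compute the Hessian H = grad^2 f:
  H = [[-8, 6], [6, -11]]
Verify stationarity: grad f(x*) = H x* + g = (0, 0).
Eigenvalues of H: -15.6847, -3.3153.
Both eigenvalues < 0, so H is negative definite -> x* is a strict local max.

max


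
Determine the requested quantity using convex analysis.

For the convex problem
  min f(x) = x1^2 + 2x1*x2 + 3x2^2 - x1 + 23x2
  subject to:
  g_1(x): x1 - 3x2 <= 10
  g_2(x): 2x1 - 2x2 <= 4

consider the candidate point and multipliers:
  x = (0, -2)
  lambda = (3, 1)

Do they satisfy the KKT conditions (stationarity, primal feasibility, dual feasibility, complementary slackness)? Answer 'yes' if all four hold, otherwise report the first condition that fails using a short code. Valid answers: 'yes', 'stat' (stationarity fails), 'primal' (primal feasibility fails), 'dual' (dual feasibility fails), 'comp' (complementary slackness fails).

Gradient of f: grad f(x) = Q x + c = (-5, 11)
Constraint values g_i(x) = a_i^T x - b_i:
  g_1((0, -2)) = -4
  g_2((0, -2)) = 0
Stationarity residual: grad f(x) + sum_i lambda_i a_i = (0, 0)
  -> stationarity OK
Primal feasibility (all g_i <= 0): OK
Dual feasibility (all lambda_i >= 0): OK
Complementary slackness (lambda_i * g_i(x) = 0 for all i): FAILS

Verdict: the first failing condition is complementary_slackness -> comp.

comp


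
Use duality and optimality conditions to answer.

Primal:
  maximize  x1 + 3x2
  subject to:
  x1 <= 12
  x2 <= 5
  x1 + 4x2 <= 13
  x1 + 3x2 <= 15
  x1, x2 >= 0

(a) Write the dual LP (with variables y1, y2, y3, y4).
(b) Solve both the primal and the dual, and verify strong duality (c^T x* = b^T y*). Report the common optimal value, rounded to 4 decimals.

The standard primal-dual pair for 'max c^T x s.t. A x <= b, x >= 0' is:
  Dual:  min b^T y  s.t.  A^T y >= c,  y >= 0.

So the dual LP is:
  minimize  12y1 + 5y2 + 13y3 + 15y4
  subject to:
    y1 + y3 + y4 >= 1
    y2 + 4y3 + 3y4 >= 3
    y1, y2, y3, y4 >= 0

Solving the primal: x* = (12, 0.25).
  primal value c^T x* = 12.75.
Solving the dual: y* = (0.25, 0, 0.75, 0).
  dual value b^T y* = 12.75.
Strong duality: c^T x* = b^T y*. Confirmed.

12.75


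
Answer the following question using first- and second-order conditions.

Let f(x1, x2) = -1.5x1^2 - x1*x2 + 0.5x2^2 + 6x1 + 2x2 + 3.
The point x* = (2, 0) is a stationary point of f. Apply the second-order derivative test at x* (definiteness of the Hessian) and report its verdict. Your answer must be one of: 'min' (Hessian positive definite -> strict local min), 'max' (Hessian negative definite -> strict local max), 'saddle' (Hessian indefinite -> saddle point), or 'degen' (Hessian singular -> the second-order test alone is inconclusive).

Compute the Hessian H = grad^2 f:
  H = [[-3, -1], [-1, 1]]
Verify stationarity: grad f(x*) = H x* + g = (0, 0).
Eigenvalues of H: -3.2361, 1.2361.
Eigenvalues have mixed signs, so H is indefinite -> x* is a saddle point.

saddle


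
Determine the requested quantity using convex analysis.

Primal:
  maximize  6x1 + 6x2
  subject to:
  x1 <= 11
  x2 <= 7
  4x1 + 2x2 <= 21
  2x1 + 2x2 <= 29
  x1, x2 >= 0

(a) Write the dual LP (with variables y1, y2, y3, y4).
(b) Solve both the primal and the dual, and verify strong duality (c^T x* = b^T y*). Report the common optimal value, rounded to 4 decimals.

The standard primal-dual pair for 'max c^T x s.t. A x <= b, x >= 0' is:
  Dual:  min b^T y  s.t.  A^T y >= c,  y >= 0.

So the dual LP is:
  minimize  11y1 + 7y2 + 21y3 + 29y4
  subject to:
    y1 + 4y3 + 2y4 >= 6
    y2 + 2y3 + 2y4 >= 6
    y1, y2, y3, y4 >= 0

Solving the primal: x* = (1.75, 7).
  primal value c^T x* = 52.5.
Solving the dual: y* = (0, 3, 1.5, 0).
  dual value b^T y* = 52.5.
Strong duality: c^T x* = b^T y*. Confirmed.

52.5


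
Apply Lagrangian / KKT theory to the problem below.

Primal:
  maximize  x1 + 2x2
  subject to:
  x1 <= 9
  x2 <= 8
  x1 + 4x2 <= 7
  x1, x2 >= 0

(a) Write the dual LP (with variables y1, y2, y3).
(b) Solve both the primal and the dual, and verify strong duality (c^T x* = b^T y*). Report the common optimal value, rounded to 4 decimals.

The standard primal-dual pair for 'max c^T x s.t. A x <= b, x >= 0' is:
  Dual:  min b^T y  s.t.  A^T y >= c,  y >= 0.

So the dual LP is:
  minimize  9y1 + 8y2 + 7y3
  subject to:
    y1 + y3 >= 1
    y2 + 4y3 >= 2
    y1, y2, y3 >= 0

Solving the primal: x* = (7, 0).
  primal value c^T x* = 7.
Solving the dual: y* = (0, 0, 1).
  dual value b^T y* = 7.
Strong duality: c^T x* = b^T y*. Confirmed.

7


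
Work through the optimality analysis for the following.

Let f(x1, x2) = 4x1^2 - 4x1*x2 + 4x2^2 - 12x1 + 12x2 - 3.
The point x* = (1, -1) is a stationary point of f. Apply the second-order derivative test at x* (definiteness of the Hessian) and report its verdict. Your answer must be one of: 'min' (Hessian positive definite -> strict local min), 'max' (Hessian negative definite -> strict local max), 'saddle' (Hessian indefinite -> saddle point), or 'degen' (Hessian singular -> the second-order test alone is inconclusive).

Compute the Hessian H = grad^2 f:
  H = [[8, -4], [-4, 8]]
Verify stationarity: grad f(x*) = H x* + g = (0, 0).
Eigenvalues of H: 4, 12.
Both eigenvalues > 0, so H is positive definite -> x* is a strict local min.

min


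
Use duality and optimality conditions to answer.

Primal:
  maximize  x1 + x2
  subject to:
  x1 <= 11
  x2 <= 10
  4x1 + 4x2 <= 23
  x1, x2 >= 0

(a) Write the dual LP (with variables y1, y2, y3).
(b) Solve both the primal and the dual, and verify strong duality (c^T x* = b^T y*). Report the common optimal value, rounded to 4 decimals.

The standard primal-dual pair for 'max c^T x s.t. A x <= b, x >= 0' is:
  Dual:  min b^T y  s.t.  A^T y >= c,  y >= 0.

So the dual LP is:
  minimize  11y1 + 10y2 + 23y3
  subject to:
    y1 + 4y3 >= 1
    y2 + 4y3 >= 1
    y1, y2, y3 >= 0

Solving the primal: x* = (5.75, 0).
  primal value c^T x* = 5.75.
Solving the dual: y* = (0, 0, 0.25).
  dual value b^T y* = 5.75.
Strong duality: c^T x* = b^T y*. Confirmed.

5.75


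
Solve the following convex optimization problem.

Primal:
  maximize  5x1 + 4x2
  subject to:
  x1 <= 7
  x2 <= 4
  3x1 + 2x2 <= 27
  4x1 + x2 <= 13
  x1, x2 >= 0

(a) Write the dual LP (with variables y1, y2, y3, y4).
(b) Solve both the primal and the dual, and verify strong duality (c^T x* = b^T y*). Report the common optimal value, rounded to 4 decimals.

The standard primal-dual pair for 'max c^T x s.t. A x <= b, x >= 0' is:
  Dual:  min b^T y  s.t.  A^T y >= c,  y >= 0.

So the dual LP is:
  minimize  7y1 + 4y2 + 27y3 + 13y4
  subject to:
    y1 + 3y3 + 4y4 >= 5
    y2 + 2y3 + y4 >= 4
    y1, y2, y3, y4 >= 0

Solving the primal: x* = (2.25, 4).
  primal value c^T x* = 27.25.
Solving the dual: y* = (0, 2.75, 0, 1.25).
  dual value b^T y* = 27.25.
Strong duality: c^T x* = b^T y*. Confirmed.

27.25


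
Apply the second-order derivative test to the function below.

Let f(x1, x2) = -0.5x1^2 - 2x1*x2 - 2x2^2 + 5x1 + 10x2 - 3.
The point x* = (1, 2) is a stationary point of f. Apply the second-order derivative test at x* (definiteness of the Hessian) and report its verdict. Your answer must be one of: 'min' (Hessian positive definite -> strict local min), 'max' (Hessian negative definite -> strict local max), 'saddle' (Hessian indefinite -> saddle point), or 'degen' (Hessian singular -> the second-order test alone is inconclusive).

Compute the Hessian H = grad^2 f:
  H = [[-1, -2], [-2, -4]]
Verify stationarity: grad f(x*) = H x* + g = (0, 0).
Eigenvalues of H: -5, 0.
H has a zero eigenvalue (singular; negative semidefinite but not definite), so H is neither positive definite, negative definite, nor indefinite. The second-order test alone is inconclusive -> degen.
(Indeed, f is constant along the null direction of H through x*, so x* is not a strict local extremum.)

degen


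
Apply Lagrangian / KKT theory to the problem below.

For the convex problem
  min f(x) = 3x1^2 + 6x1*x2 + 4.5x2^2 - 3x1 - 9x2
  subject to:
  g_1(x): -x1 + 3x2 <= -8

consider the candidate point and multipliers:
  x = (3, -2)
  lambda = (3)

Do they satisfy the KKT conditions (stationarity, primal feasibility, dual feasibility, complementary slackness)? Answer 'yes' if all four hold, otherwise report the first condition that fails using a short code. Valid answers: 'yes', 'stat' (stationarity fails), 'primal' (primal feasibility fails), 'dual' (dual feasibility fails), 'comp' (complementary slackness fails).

Gradient of f: grad f(x) = Q x + c = (3, -9)
Constraint values g_i(x) = a_i^T x - b_i:
  g_1((3, -2)) = -1
Stationarity residual: grad f(x) + sum_i lambda_i a_i = (0, 0)
  -> stationarity OK
Primal feasibility (all g_i <= 0): OK
Dual feasibility (all lambda_i >= 0): OK
Complementary slackness (lambda_i * g_i(x) = 0 for all i): FAILS

Verdict: the first failing condition is complementary_slackness -> comp.

comp


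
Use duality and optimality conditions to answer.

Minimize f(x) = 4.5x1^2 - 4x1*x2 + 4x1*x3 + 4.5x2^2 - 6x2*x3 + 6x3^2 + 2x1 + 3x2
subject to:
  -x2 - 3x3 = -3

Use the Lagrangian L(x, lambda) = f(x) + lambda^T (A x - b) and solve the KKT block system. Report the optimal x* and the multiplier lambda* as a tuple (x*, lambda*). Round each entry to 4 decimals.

Form the Lagrangian:
  L(x, lambda) = (1/2) x^T Q x + c^T x + lambda^T (A x - b)
Stationarity (grad_x L = 0): Q x + c + A^T lambda = 0.
Primal feasibility: A x = b.

This gives the KKT block system:
  [ Q   A^T ] [ x     ]   [-c ]
  [ A    0  ] [ lambda ] = [ b ]

Solving the linear system:
  x*      = (-0.484, 0.3083, 0.8972)
  lambda* = (2.3271)
  f(x*)   = 3.4691

x* = (-0.484, 0.3083, 0.8972), lambda* = (2.3271)


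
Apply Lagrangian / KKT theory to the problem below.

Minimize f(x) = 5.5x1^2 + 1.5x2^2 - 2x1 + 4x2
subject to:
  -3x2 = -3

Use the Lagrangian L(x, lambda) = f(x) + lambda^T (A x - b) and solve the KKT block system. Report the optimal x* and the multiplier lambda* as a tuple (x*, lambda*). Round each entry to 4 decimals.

Form the Lagrangian:
  L(x, lambda) = (1/2) x^T Q x + c^T x + lambda^T (A x - b)
Stationarity (grad_x L = 0): Q x + c + A^T lambda = 0.
Primal feasibility: A x = b.

This gives the KKT block system:
  [ Q   A^T ] [ x     ]   [-c ]
  [ A    0  ] [ lambda ] = [ b ]

Solving the linear system:
  x*      = (0.1818, 1)
  lambda* = (2.3333)
  f(x*)   = 5.3182

x* = (0.1818, 1), lambda* = (2.3333)


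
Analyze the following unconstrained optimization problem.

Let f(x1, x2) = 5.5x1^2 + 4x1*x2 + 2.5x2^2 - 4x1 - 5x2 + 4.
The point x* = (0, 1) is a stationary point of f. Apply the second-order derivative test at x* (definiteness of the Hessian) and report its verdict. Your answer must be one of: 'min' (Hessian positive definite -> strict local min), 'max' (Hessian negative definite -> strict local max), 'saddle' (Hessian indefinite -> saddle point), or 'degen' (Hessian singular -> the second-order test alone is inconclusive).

Compute the Hessian H = grad^2 f:
  H = [[11, 4], [4, 5]]
Verify stationarity: grad f(x*) = H x* + g = (0, 0).
Eigenvalues of H: 3, 13.
Both eigenvalues > 0, so H is positive definite -> x* is a strict local min.

min


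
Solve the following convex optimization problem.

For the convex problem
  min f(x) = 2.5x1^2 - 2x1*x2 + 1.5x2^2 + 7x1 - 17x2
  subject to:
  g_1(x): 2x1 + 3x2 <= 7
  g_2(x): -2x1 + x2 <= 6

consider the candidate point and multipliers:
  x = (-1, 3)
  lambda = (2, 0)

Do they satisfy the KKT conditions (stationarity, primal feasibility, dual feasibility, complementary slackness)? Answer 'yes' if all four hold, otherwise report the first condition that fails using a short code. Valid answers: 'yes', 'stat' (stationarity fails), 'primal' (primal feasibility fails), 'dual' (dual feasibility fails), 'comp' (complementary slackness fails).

Gradient of f: grad f(x) = Q x + c = (-4, -6)
Constraint values g_i(x) = a_i^T x - b_i:
  g_1((-1, 3)) = 0
  g_2((-1, 3)) = -1
Stationarity residual: grad f(x) + sum_i lambda_i a_i = (0, 0)
  -> stationarity OK
Primal feasibility (all g_i <= 0): OK
Dual feasibility (all lambda_i >= 0): OK
Complementary slackness (lambda_i * g_i(x) = 0 for all i): OK

Verdict: yes, KKT holds.

yes


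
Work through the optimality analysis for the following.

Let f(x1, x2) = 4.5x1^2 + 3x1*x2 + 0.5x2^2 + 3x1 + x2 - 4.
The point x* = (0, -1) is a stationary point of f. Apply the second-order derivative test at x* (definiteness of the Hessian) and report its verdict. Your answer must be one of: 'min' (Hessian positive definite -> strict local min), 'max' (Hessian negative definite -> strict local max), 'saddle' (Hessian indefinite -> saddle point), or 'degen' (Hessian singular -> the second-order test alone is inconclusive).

Compute the Hessian H = grad^2 f:
  H = [[9, 3], [3, 1]]
Verify stationarity: grad f(x*) = H x* + g = (0, 0).
Eigenvalues of H: 0, 10.
H has a zero eigenvalue (singular; positive semidefinite but not definite), so H is neither positive definite, negative definite, nor indefinite. The second-order test alone is inconclusive -> degen.
(Indeed, f is constant along the null direction of H through x*, so x* is not a strict local extremum.)

degen


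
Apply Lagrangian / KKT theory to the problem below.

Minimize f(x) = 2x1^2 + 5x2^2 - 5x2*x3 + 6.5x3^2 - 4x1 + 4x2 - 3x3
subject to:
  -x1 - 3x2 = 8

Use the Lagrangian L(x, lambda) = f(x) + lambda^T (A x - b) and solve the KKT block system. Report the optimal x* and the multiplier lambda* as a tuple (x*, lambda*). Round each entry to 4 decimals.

Form the Lagrangian:
  L(x, lambda) = (1/2) x^T Q x + c^T x + lambda^T (A x - b)
Stationarity (grad_x L = 0): Q x + c + A^T lambda = 0.
Primal feasibility: A x = b.

This gives the KKT block system:
  [ Q   A^T ] [ x     ]   [-c ]
  [ A    0  ] [ lambda ] = [ b ]

Solving the linear system:
  x*      = (-0.4555, -2.5148, -0.7365)
  lambda* = (-5.822)
  f(x*)   = 20.274

x* = (-0.4555, -2.5148, -0.7365), lambda* = (-5.822)


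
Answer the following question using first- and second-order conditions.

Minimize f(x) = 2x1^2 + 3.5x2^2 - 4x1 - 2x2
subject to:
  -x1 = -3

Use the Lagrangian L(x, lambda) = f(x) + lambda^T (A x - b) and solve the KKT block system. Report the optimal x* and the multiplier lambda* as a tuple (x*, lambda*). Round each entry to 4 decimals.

Form the Lagrangian:
  L(x, lambda) = (1/2) x^T Q x + c^T x + lambda^T (A x - b)
Stationarity (grad_x L = 0): Q x + c + A^T lambda = 0.
Primal feasibility: A x = b.

This gives the KKT block system:
  [ Q   A^T ] [ x     ]   [-c ]
  [ A    0  ] [ lambda ] = [ b ]

Solving the linear system:
  x*      = (3, 0.2857)
  lambda* = (8)
  f(x*)   = 5.7143

x* = (3, 0.2857), lambda* = (8)


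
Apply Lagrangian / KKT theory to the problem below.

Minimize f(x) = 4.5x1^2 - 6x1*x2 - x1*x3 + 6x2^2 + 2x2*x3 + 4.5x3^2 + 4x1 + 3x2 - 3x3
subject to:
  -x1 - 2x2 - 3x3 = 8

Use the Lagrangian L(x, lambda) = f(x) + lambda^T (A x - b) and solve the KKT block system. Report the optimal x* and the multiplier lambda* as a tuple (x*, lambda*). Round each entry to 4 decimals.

Form the Lagrangian:
  L(x, lambda) = (1/2) x^T Q x + c^T x + lambda^T (A x - b)
Stationarity (grad_x L = 0): Q x + c + A^T lambda = 0.
Primal feasibility: A x = b.

This gives the KKT block system:
  [ Q   A^T ] [ x     ]   [-c ]
  [ A    0  ] [ lambda ] = [ b ]

Solving the linear system:
  x*      = (-2.1514, -1.8204, -0.7359)
  lambda* = (-3.7042)
  f(x*)   = 8.8873

x* = (-2.1514, -1.8204, -0.7359), lambda* = (-3.7042)


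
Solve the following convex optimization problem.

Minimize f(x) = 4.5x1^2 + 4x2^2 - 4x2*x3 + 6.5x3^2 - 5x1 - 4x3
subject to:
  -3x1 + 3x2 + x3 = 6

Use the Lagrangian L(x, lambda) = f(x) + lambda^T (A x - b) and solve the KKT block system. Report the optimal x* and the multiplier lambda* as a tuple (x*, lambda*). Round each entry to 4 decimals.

Form the Lagrangian:
  L(x, lambda) = (1/2) x^T Q x + c^T x + lambda^T (A x - b)
Stationarity (grad_x L = 0): Q x + c + A^T lambda = 0.
Primal feasibility: A x = b.

This gives the KKT block system:
  [ Q   A^T ] [ x     ]   [-c ]
  [ A    0  ] [ lambda ] = [ b ]

Solving the linear system:
  x*      = (-0.2808, 1.4079, 0.9339)
  lambda* = (-2.5091)
  f(x*)   = 6.3617

x* = (-0.2808, 1.4079, 0.9339), lambda* = (-2.5091)


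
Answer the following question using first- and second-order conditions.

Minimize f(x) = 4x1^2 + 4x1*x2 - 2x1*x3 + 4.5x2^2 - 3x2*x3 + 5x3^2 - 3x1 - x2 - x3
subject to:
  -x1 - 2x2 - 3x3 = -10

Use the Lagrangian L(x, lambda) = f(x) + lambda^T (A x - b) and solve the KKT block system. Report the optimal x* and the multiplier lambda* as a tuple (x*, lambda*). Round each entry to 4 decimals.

Form the Lagrangian:
  L(x, lambda) = (1/2) x^T Q x + c^T x + lambda^T (A x - b)
Stationarity (grad_x L = 0): Q x + c + A^T lambda = 0.
Primal feasibility: A x = b.

This gives the KKT block system:
  [ Q   A^T ] [ x     ]   [-c ]
  [ A    0  ] [ lambda ] = [ b ]

Solving the linear system:
  x*      = (0.7166, 1.5148, 2.0846)
  lambda* = (4.6228)
  f(x*)   = 20.2396

x* = (0.7166, 1.5148, 2.0846), lambda* = (4.6228)


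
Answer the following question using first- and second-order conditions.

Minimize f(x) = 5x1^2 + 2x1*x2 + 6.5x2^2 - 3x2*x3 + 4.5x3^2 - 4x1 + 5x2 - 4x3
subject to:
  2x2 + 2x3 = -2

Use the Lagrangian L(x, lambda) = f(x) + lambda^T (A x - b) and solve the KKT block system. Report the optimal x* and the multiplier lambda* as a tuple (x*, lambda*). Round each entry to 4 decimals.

Form the Lagrangian:
  L(x, lambda) = (1/2) x^T Q x + c^T x + lambda^T (A x - b)
Stationarity (grad_x L = 0): Q x + c + A^T lambda = 0.
Primal feasibility: A x = b.

This gives the KKT block system:
  [ Q   A^T ] [ x     ]   [-c ]
  [ A    0  ] [ lambda ] = [ b ]

Solving the linear system:
  x*      = (0.558, -0.7899, -0.2101)
  lambda* = (1.7609)
  f(x*)   = -0.9094

x* = (0.558, -0.7899, -0.2101), lambda* = (1.7609)


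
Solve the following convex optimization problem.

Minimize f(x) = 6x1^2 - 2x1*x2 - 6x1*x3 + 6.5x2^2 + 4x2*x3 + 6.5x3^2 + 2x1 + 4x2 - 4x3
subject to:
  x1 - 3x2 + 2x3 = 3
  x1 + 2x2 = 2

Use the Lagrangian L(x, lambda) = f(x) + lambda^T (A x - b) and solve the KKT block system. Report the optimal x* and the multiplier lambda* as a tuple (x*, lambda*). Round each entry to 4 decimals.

Form the Lagrangian:
  L(x, lambda) = (1/2) x^T Q x + c^T x + lambda^T (A x - b)
Stationarity (grad_x L = 0): Q x + c + A^T lambda = 0.
Primal feasibility: A x = b.

This gives the KKT block system:
  [ Q   A^T ] [ x     ]   [-c ]
  [ A    0  ] [ lambda ] = [ b ]

Solving the linear system:
  x*      = (1.4115, 0.2942, 1.2356)
  lambda* = (-2.3855, -8.5505)
  f(x*)   = 11.6574

x* = (1.4115, 0.2942, 1.2356), lambda* = (-2.3855, -8.5505)


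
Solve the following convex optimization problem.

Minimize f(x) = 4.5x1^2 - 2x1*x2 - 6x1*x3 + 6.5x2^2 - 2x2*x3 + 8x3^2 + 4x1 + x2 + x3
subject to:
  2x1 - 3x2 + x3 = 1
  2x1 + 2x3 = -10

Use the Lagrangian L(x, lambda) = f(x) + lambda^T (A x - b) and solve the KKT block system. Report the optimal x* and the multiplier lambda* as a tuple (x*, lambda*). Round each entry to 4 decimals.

Form the Lagrangian:
  L(x, lambda) = (1/2) x^T Q x + c^T x + lambda^T (A x - b)
Stationarity (grad_x L = 0): Q x + c + A^T lambda = 0.
Primal feasibility: A x = b.

This gives the KKT block system:
  [ Q   A^T ] [ x     ]   [-c ]
  [ A    0  ] [ lambda ] = [ b ]

Solving the linear system:
  x*      = (-2.8092, -2.9364, -2.1908)
  lambda* = (-9.0578, 10.1908)
  f(x*)   = 47.3006

x* = (-2.8092, -2.9364, -2.1908), lambda* = (-9.0578, 10.1908)


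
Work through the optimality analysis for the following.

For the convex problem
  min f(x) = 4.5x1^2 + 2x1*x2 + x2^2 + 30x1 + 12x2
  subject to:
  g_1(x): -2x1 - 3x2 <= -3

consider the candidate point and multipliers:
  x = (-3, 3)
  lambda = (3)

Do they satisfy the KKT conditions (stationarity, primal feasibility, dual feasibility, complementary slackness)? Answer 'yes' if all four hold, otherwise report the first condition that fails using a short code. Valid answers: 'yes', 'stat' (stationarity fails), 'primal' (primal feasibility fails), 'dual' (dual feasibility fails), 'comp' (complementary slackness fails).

Gradient of f: grad f(x) = Q x + c = (9, 12)
Constraint values g_i(x) = a_i^T x - b_i:
  g_1((-3, 3)) = 0
Stationarity residual: grad f(x) + sum_i lambda_i a_i = (3, 3)
  -> stationarity FAILS
Primal feasibility (all g_i <= 0): OK
Dual feasibility (all lambda_i >= 0): OK
Complementary slackness (lambda_i * g_i(x) = 0 for all i): OK

Verdict: the first failing condition is stationarity -> stat.

stat


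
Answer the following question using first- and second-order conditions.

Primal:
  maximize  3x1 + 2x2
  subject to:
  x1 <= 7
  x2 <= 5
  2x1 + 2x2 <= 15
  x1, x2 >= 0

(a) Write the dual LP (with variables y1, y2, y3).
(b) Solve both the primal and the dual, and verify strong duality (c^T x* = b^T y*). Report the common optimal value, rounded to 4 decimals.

The standard primal-dual pair for 'max c^T x s.t. A x <= b, x >= 0' is:
  Dual:  min b^T y  s.t.  A^T y >= c,  y >= 0.

So the dual LP is:
  minimize  7y1 + 5y2 + 15y3
  subject to:
    y1 + 2y3 >= 3
    y2 + 2y3 >= 2
    y1, y2, y3 >= 0

Solving the primal: x* = (7, 0.5).
  primal value c^T x* = 22.
Solving the dual: y* = (1, 0, 1).
  dual value b^T y* = 22.
Strong duality: c^T x* = b^T y*. Confirmed.

22


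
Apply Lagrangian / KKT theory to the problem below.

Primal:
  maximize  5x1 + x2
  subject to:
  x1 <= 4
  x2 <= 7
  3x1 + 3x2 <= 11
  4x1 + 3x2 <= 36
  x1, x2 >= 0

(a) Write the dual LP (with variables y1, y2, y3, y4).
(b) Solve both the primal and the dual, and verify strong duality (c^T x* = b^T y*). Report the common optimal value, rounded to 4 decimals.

The standard primal-dual pair for 'max c^T x s.t. A x <= b, x >= 0' is:
  Dual:  min b^T y  s.t.  A^T y >= c,  y >= 0.

So the dual LP is:
  minimize  4y1 + 7y2 + 11y3 + 36y4
  subject to:
    y1 + 3y3 + 4y4 >= 5
    y2 + 3y3 + 3y4 >= 1
    y1, y2, y3, y4 >= 0

Solving the primal: x* = (3.6667, 0).
  primal value c^T x* = 18.3333.
Solving the dual: y* = (0, 0, 1.6667, 0).
  dual value b^T y* = 18.3333.
Strong duality: c^T x* = b^T y*. Confirmed.

18.3333


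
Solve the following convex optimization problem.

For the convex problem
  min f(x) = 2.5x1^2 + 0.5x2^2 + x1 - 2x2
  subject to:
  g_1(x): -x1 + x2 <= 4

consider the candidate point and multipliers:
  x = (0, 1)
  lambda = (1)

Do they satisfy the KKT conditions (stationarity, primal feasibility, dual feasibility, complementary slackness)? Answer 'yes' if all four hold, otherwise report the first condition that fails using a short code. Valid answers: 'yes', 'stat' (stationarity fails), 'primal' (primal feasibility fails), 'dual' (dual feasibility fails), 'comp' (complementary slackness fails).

Gradient of f: grad f(x) = Q x + c = (1, -1)
Constraint values g_i(x) = a_i^T x - b_i:
  g_1((0, 1)) = -3
Stationarity residual: grad f(x) + sum_i lambda_i a_i = (0, 0)
  -> stationarity OK
Primal feasibility (all g_i <= 0): OK
Dual feasibility (all lambda_i >= 0): OK
Complementary slackness (lambda_i * g_i(x) = 0 for all i): FAILS

Verdict: the first failing condition is complementary_slackness -> comp.

comp


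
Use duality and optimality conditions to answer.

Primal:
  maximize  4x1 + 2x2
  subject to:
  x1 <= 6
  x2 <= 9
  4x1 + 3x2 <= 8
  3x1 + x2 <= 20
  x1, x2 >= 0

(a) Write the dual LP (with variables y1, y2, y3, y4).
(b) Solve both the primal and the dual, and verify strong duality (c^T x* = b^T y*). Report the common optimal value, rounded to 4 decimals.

The standard primal-dual pair for 'max c^T x s.t. A x <= b, x >= 0' is:
  Dual:  min b^T y  s.t.  A^T y >= c,  y >= 0.

So the dual LP is:
  minimize  6y1 + 9y2 + 8y3 + 20y4
  subject to:
    y1 + 4y3 + 3y4 >= 4
    y2 + 3y3 + y4 >= 2
    y1, y2, y3, y4 >= 0

Solving the primal: x* = (2, 0).
  primal value c^T x* = 8.
Solving the dual: y* = (0, 0, 1, 0).
  dual value b^T y* = 8.
Strong duality: c^T x* = b^T y*. Confirmed.

8


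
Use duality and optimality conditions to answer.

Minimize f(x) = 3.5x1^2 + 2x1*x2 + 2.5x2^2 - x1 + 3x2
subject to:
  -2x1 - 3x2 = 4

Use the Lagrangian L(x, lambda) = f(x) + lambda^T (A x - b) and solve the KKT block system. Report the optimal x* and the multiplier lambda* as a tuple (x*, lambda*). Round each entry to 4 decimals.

Form the Lagrangian:
  L(x, lambda) = (1/2) x^T Q x + c^T x + lambda^T (A x - b)
Stationarity (grad_x L = 0): Q x + c + A^T lambda = 0.
Primal feasibility: A x = b.

This gives the KKT block system:
  [ Q   A^T ] [ x     ]   [-c ]
  [ A    0  ] [ lambda ] = [ b ]

Solving the linear system:
  x*      = (0.1864, -1.4576)
  lambda* = (-1.3051)
  f(x*)   = 0.3305

x* = (0.1864, -1.4576), lambda* = (-1.3051)


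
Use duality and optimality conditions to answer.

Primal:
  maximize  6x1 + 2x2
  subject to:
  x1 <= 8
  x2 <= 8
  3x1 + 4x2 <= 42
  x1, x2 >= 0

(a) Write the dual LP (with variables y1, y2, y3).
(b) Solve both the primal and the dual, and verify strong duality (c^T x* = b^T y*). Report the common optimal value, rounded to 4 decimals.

The standard primal-dual pair for 'max c^T x s.t. A x <= b, x >= 0' is:
  Dual:  min b^T y  s.t.  A^T y >= c,  y >= 0.

So the dual LP is:
  minimize  8y1 + 8y2 + 42y3
  subject to:
    y1 + 3y3 >= 6
    y2 + 4y3 >= 2
    y1, y2, y3 >= 0

Solving the primal: x* = (8, 4.5).
  primal value c^T x* = 57.
Solving the dual: y* = (4.5, 0, 0.5).
  dual value b^T y* = 57.
Strong duality: c^T x* = b^T y*. Confirmed.

57


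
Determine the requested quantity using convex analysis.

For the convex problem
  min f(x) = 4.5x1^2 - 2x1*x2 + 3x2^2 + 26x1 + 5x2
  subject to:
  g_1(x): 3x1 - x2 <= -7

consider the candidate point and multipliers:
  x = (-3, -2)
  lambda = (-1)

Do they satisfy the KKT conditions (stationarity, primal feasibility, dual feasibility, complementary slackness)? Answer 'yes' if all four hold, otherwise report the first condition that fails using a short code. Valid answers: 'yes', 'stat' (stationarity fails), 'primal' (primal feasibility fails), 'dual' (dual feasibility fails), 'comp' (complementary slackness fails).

Gradient of f: grad f(x) = Q x + c = (3, -1)
Constraint values g_i(x) = a_i^T x - b_i:
  g_1((-3, -2)) = 0
Stationarity residual: grad f(x) + sum_i lambda_i a_i = (0, 0)
  -> stationarity OK
Primal feasibility (all g_i <= 0): OK
Dual feasibility (all lambda_i >= 0): FAILS
Complementary slackness (lambda_i * g_i(x) = 0 for all i): OK

Verdict: the first failing condition is dual_feasibility -> dual.

dual


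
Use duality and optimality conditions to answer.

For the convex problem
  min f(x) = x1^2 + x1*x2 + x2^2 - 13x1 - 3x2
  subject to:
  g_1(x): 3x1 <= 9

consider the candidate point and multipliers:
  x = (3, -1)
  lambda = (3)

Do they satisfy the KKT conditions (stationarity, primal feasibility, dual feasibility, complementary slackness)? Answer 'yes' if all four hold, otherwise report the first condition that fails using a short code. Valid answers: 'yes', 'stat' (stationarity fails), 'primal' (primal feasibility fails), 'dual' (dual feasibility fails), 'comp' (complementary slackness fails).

Gradient of f: grad f(x) = Q x + c = (-8, -2)
Constraint values g_i(x) = a_i^T x - b_i:
  g_1((3, -1)) = 0
Stationarity residual: grad f(x) + sum_i lambda_i a_i = (1, -2)
  -> stationarity FAILS
Primal feasibility (all g_i <= 0): OK
Dual feasibility (all lambda_i >= 0): OK
Complementary slackness (lambda_i * g_i(x) = 0 for all i): OK

Verdict: the first failing condition is stationarity -> stat.

stat


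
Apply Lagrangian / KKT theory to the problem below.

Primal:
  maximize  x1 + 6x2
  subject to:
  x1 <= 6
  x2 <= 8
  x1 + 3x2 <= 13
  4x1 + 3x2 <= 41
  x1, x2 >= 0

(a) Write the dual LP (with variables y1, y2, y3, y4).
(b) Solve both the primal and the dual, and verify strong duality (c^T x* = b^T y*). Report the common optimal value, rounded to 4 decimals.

The standard primal-dual pair for 'max c^T x s.t. A x <= b, x >= 0' is:
  Dual:  min b^T y  s.t.  A^T y >= c,  y >= 0.

So the dual LP is:
  minimize  6y1 + 8y2 + 13y3 + 41y4
  subject to:
    y1 + y3 + 4y4 >= 1
    y2 + 3y3 + 3y4 >= 6
    y1, y2, y3, y4 >= 0

Solving the primal: x* = (0, 4.3333).
  primal value c^T x* = 26.
Solving the dual: y* = (0, 0, 2, 0).
  dual value b^T y* = 26.
Strong duality: c^T x* = b^T y*. Confirmed.

26


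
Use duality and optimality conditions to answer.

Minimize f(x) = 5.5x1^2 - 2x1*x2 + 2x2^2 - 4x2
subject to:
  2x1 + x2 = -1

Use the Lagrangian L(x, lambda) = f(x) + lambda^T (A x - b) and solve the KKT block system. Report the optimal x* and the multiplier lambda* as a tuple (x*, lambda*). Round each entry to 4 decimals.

Form the Lagrangian:
  L(x, lambda) = (1/2) x^T Q x + c^T x + lambda^T (A x - b)
Stationarity (grad_x L = 0): Q x + c + A^T lambda = 0.
Primal feasibility: A x = b.

This gives the KKT block system:
  [ Q   A^T ] [ x     ]   [-c ]
  [ A    0  ] [ lambda ] = [ b ]

Solving the linear system:
  x*      = (-0.5143, 0.0286)
  lambda* = (2.8571)
  f(x*)   = 1.3714

x* = (-0.5143, 0.0286), lambda* = (2.8571)


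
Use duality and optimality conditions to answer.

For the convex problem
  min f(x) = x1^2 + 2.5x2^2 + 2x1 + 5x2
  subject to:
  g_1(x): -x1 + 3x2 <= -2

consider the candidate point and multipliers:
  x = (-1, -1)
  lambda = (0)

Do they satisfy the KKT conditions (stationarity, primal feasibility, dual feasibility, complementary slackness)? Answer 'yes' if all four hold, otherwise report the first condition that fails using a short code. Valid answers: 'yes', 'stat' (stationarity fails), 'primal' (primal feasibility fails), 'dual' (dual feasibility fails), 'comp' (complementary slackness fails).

Gradient of f: grad f(x) = Q x + c = (0, 0)
Constraint values g_i(x) = a_i^T x - b_i:
  g_1((-1, -1)) = 0
Stationarity residual: grad f(x) + sum_i lambda_i a_i = (0, 0)
  -> stationarity OK
Primal feasibility (all g_i <= 0): OK
Dual feasibility (all lambda_i >= 0): OK
Complementary slackness (lambda_i * g_i(x) = 0 for all i): OK

Verdict: yes, KKT holds.

yes


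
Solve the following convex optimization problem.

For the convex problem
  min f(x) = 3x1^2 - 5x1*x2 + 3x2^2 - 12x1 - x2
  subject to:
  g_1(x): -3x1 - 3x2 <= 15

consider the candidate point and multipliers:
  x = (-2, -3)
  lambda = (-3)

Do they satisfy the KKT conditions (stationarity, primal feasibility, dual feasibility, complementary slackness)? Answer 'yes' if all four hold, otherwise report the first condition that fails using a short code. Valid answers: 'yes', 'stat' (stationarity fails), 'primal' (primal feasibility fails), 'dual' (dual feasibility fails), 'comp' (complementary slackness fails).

Gradient of f: grad f(x) = Q x + c = (-9, -9)
Constraint values g_i(x) = a_i^T x - b_i:
  g_1((-2, -3)) = 0
Stationarity residual: grad f(x) + sum_i lambda_i a_i = (0, 0)
  -> stationarity OK
Primal feasibility (all g_i <= 0): OK
Dual feasibility (all lambda_i >= 0): FAILS
Complementary slackness (lambda_i * g_i(x) = 0 for all i): OK

Verdict: the first failing condition is dual_feasibility -> dual.

dual


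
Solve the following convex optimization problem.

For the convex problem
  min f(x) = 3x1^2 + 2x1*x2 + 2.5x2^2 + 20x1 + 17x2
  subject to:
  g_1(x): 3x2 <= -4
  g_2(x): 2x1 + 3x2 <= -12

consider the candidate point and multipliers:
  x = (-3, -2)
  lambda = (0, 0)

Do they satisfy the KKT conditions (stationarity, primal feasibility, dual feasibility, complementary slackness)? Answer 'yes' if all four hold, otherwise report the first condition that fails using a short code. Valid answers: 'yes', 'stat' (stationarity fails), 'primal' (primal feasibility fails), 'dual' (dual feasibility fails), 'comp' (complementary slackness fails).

Gradient of f: grad f(x) = Q x + c = (-2, 1)
Constraint values g_i(x) = a_i^T x - b_i:
  g_1((-3, -2)) = -2
  g_2((-3, -2)) = 0
Stationarity residual: grad f(x) + sum_i lambda_i a_i = (-2, 1)
  -> stationarity FAILS
Primal feasibility (all g_i <= 0): OK
Dual feasibility (all lambda_i >= 0): OK
Complementary slackness (lambda_i * g_i(x) = 0 for all i): OK

Verdict: the first failing condition is stationarity -> stat.

stat


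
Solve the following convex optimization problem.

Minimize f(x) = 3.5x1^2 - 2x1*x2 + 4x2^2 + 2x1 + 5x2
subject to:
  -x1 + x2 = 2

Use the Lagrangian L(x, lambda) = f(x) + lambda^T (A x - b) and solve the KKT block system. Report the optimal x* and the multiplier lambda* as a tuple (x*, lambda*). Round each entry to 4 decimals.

Form the Lagrangian:
  L(x, lambda) = (1/2) x^T Q x + c^T x + lambda^T (A x - b)
Stationarity (grad_x L = 0): Q x + c + A^T lambda = 0.
Primal feasibility: A x = b.

This gives the KKT block system:
  [ Q   A^T ] [ x     ]   [-c ]
  [ A    0  ] [ lambda ] = [ b ]

Solving the linear system:
  x*      = (-1.7273, 0.2727)
  lambda* = (-10.6364)
  f(x*)   = 9.5909

x* = (-1.7273, 0.2727), lambda* = (-10.6364)


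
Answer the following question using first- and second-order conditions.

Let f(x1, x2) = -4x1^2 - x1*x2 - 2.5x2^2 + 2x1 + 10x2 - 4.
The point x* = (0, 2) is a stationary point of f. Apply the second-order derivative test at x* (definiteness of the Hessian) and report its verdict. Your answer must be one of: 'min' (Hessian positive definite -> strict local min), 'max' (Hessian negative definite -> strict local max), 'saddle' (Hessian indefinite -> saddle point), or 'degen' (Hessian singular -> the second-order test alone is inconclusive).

Compute the Hessian H = grad^2 f:
  H = [[-8, -1], [-1, -5]]
Verify stationarity: grad f(x*) = H x* + g = (0, 0).
Eigenvalues of H: -8.3028, -4.6972.
Both eigenvalues < 0, so H is negative definite -> x* is a strict local max.

max


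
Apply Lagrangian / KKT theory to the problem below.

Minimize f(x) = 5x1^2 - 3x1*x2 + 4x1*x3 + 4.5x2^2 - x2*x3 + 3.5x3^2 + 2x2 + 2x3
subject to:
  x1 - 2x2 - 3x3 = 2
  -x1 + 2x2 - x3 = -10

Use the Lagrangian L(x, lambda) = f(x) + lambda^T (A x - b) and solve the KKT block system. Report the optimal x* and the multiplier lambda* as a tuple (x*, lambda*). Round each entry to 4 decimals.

Form the Lagrangian:
  L(x, lambda) = (1/2) x^T Q x + c^T x + lambda^T (A x - b)
Stationarity (grad_x L = 0): Q x + c + A^T lambda = 0.
Primal feasibility: A x = b.

This gives the KKT block system:
  [ Q   A^T ] [ x     ]   [-c ]
  [ A    0  ] [ lambda ] = [ b ]

Solving the linear system:
  x*      = (-0.2162, -4.1081, 2)
  lambda* = (0.2703, 18.4324)
  f(x*)   = 89.7838

x* = (-0.2162, -4.1081, 2), lambda* = (0.2703, 18.4324)
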